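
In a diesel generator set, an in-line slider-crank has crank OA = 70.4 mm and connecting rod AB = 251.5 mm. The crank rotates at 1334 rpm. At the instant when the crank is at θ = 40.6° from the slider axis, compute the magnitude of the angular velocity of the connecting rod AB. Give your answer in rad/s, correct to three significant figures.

30.2

ω = 139.7 rad/s (converted from 1334 rpm).
The rod makes angle φ with the slider axis where L sinφ = r sinθ; differentiating, L cosφ·φ̇ = r ω cosθ.
L cosφ = √(L² − r² sin²θ) = 0.24729 m.
|ω_rod| = r ω |cosθ| / √(L² − r² sin²θ) = 0.0704·139.7·0.75927/0.24729 = 30.196 rad/s.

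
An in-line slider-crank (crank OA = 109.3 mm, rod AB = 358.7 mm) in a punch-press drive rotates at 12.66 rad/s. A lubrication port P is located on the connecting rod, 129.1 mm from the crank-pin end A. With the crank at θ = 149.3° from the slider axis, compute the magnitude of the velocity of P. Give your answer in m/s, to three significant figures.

ω = 12.66 rad/s.  Crank-pin speed |V_A| = rω = 1.3837 m/s, perpendicular to OA.
Rod angle: sinφ = −(r/L) sinθ ⇒ φ = -8.950°; ω_rod = −rω cosθ/√(L²−r²sin²θ) = +3.3579 rad/s.
V_P = V_A + ω_rod × AP, with AP = 0.1291 m along the rod.
Components: V_Px = −rω sinθ − a·ω_rod·sinφ = -0.63902 m/s;  V_Py = rω cosθ + a·ω_rod·cosφ = -0.76158 m/s.
|V_P| = √(V_Px² + V_Py²) = 0.99416 m/s.

0.994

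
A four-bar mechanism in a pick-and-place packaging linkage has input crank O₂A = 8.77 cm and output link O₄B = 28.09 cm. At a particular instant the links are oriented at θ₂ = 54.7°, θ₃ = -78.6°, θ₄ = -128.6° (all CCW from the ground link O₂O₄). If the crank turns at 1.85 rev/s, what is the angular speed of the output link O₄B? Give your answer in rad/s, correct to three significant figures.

ω₂ = 11.62 rad/s (from 1.85 rev/s).
Differentiating the loop-closure r₂e^{iθ₂}+r₃e^{iθ₃}=r₁+r₄e^{iθ₄} gives r₂ω₂e^{iθ₂}+r₃ω₃e^{iθ₃}=r₄ω₄e^{iθ₄}.
Eliminating the other unknown: ω₄ = r₂ω₂ sin(θ₂−θ₃) / [r₄ sin(θ₄−θ₃)].
Numerator sine = +0.72777; denominator sine = -0.76604.
Result = 0.0877·11.62·(+0.72777) / (0.2809·(-0.76604)) = -3.4478 rad/s; magnitude 3.4478 rad/s.

3.45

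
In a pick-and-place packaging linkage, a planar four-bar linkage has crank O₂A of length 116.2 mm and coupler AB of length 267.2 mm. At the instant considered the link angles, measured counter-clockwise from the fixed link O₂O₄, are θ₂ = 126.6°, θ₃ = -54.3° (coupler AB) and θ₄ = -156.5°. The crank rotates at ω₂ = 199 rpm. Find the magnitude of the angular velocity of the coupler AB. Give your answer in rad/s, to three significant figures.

ω₂ = 20.84 rad/s (from 199 rpm).
Differentiating the loop-closure r₂e^{iθ₂}+r₃e^{iθ₃}=r₁+r₄e^{iθ₄} gives r₂ω₂e^{iθ₂}+r₃ω₃e^{iθ₃}=r₄ω₄e^{iθ₄}.
Eliminating the other unknown: ω₃ = r₂ω₂ sin(θ₄−θ₂) / [r₃ sin(θ₃−θ₄)].
Numerator sine = +0.97398; denominator sine = +0.97742.
Result = 0.1162·20.84·(+0.97398) / (0.2672·(+0.97742)) = +9.0307 rad/s; magnitude 9.0307 rad/s.

9.03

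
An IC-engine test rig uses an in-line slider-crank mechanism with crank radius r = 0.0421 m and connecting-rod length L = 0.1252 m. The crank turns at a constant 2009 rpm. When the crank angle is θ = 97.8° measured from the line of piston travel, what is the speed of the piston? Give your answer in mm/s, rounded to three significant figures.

ω = 2π·2009/60 = 210.4 rad/s
For an in-line slider-crank, x = r cosθ + √(L² − r² sin²θ), so v = −rω sinθ·[1 + r cosθ/√(L² − r² sin²θ)].
With r = 0.0421 m, L = 0.1252 m, θ = 97.8°: √(L² − r² sin²θ) = 0.11805 m.
v = −0.0421·210.4·0.99075·[1 + 0.0421·-0.13572/0.11805] = -8.3504 m/s.
|v| = 8.3504 m/s = 8350.4 mm/s.

8350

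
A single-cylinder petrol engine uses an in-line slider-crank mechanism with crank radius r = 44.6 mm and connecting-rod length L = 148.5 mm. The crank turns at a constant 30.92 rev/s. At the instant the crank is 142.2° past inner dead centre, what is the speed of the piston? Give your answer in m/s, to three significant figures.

4.03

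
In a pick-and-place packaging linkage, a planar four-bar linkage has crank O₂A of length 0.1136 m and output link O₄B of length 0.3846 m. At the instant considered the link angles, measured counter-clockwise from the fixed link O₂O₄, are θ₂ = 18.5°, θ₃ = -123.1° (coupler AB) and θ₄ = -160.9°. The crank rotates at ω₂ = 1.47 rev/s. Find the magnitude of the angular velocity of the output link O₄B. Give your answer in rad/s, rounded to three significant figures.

2.76

ω₂ = 9.236 rad/s (from 1.47 rev/s).
Differentiating the loop-closure r₂e^{iθ₂}+r₃e^{iθ₃}=r₁+r₄e^{iθ₄} gives r₂ω₂e^{iθ₂}+r₃ω₃e^{iθ₃}=r₄ω₄e^{iθ₄}.
Eliminating the other unknown: ω₄ = r₂ω₂ sin(θ₂−θ₃) / [r₄ sin(θ₄−θ₃)].
Numerator sine = +0.62115; denominator sine = -0.61291.
Result = 0.1136·9.236·(+0.62115) / (0.3846·(-0.61291)) = -2.7648 rad/s; magnitude 2.7648 rad/s.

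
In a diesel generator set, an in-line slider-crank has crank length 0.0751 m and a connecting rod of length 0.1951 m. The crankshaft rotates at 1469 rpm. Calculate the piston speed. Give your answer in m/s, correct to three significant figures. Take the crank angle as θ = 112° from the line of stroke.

ω = 2π·1469/60 = 153.8 rad/s
For an in-line slider-crank, x = r cosθ + √(L² − r² sin²θ), so v = −rω sinθ·[1 + r cosθ/√(L² − r² sin²θ)].
With r = 0.0751 m, L = 0.1951 m, θ = 112°: √(L² − r² sin²θ) = 0.18225 m.
v = −0.0751·153.8·0.92718·[1 + 0.0751·-0.37461/0.18225] = -9.0582 m/s.
|v| = 9.0582 m/s.

9.06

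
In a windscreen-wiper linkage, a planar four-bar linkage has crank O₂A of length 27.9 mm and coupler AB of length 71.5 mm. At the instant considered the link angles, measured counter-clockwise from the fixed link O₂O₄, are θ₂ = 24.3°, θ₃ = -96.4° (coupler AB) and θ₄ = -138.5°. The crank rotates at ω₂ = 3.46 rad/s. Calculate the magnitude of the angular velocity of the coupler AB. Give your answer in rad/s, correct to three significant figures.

ω₂ = 3.46 rad/s
Differentiating the loop-closure r₂e^{iθ₂}+r₃e^{iθ₃}=r₁+r₄e^{iθ₄} gives r₂ω₂e^{iθ₂}+r₃ω₃e^{iθ₃}=r₄ω₄e^{iθ₄}.
Eliminating the other unknown: ω₃ = r₂ω₂ sin(θ₄−θ₂) / [r₃ sin(θ₃−θ₄)].
Numerator sine = -0.29571; denominator sine = +0.67043.
Result = 0.0279·3.46·(-0.29571) / (0.0715·(+0.67043)) = -0.59551 rad/s; magnitude 0.59551 rad/s.

0.596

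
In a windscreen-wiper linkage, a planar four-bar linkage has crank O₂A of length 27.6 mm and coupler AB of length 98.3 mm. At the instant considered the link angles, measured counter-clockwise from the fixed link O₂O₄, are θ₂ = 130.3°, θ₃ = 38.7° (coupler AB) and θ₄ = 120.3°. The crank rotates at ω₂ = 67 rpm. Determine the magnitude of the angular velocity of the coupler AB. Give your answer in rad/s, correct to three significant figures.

0.346

ω₂ = 7.016 rad/s (from 67 rpm).
Differentiating the loop-closure r₂e^{iθ₂}+r₃e^{iθ₃}=r₁+r₄e^{iθ₄} gives r₂ω₂e^{iθ₂}+r₃ω₃e^{iθ₃}=r₄ω₄e^{iθ₄}.
Eliminating the other unknown: ω₃ = r₂ω₂ sin(θ₄−θ₂) / [r₃ sin(θ₃−θ₄)].
Numerator sine = -0.17365; denominator sine = -0.98927.
Result = 0.0276·7.016·(-0.17365) / (0.0983·(-0.98927)) = +0.34579 rad/s; magnitude 0.34579 rad/s.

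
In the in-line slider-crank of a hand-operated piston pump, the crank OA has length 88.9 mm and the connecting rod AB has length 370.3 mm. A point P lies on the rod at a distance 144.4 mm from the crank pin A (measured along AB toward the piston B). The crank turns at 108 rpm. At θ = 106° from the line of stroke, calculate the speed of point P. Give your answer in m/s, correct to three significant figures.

0.956

ω = 11.31 rad/s.  Crank-pin speed |V_A| = rω = 1.0054 m/s, perpendicular to OA.
Rod angle: sinφ = −(r/L) sinθ ⇒ φ = -13.343°; ω_rod = −rω cosθ/√(L²−r²sin²θ) = +0.76917 rad/s.
V_P = V_A + ω_rod × AP, with AP = 0.1444 m along the rod.
Components: V_Px = −rω sinθ − a·ω_rod·sinφ = -0.94085 m/s;  V_Py = rω cosθ + a·ω_rod·cosφ = -0.16907 m/s.
|V_P| = √(V_Px² + V_Py²) = 0.95592 m/s.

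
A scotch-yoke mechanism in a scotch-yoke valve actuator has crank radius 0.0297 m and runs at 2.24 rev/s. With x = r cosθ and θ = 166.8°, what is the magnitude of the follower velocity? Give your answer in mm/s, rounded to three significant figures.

95.5

ω = 14.07 rad/s (from 2.24 rev/s).
x = r cosθ ⇒ ẋ = −rω sinθ.
|v| = rω|sinθ| = 0.0297·14.07·|sin 166.8°| = 0.095452 m/s = 95.452 mm/s.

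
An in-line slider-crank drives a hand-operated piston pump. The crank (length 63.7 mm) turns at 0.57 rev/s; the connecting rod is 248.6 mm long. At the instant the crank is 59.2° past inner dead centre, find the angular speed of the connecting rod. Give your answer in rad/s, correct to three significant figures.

0.482

ω = 3.581 rad/s (converted from 0.57 rev/s).
The rod makes angle φ with the slider axis where L sinφ = r sinθ; differentiating, L cosφ·φ̇ = r ω cosθ.
L cosφ = √(L² − r² sin²θ) = 0.2425 m.
|ω_rod| = r ω |cosθ| / √(L² − r² sin²θ) = 0.0637·3.581·0.51204/0.2425 = 0.48171 rad/s.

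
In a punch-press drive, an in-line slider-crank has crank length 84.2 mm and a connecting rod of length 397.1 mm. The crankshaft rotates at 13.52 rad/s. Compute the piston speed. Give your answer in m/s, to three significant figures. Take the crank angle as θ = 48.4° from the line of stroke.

ω = 13.52 rad/s
For an in-line slider-crank, x = r cosθ + √(L² − r² sin²θ), so v = −rω sinθ·[1 + r cosθ/√(L² − r² sin²θ)].
With r = 0.0842 m, L = 0.3971 m, θ = 48.4°: √(L² − r² sin²θ) = 0.39208 m.
v = −0.0842·13.52·0.74780·[1 + 0.0842·0.66393/0.39208] = -0.97266 m/s.
|v| = 0.97266 m/s.

0.973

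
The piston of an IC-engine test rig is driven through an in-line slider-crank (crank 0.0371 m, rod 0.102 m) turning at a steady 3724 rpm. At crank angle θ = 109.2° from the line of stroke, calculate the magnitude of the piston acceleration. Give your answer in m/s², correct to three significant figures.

ω = 2π·3724/60 = 390 rad/s
x(θ) = r cosθ + √(L² − r² sin²θ); with ω constant, a = ω²·d²x/dθ².
d²x/dθ² = −r cosθ − r²(cos2θ)/√u − r⁴ sin²2θ/(4u^{3/2}),  u = L² − r² sin²θ = 0.00917645 m².
Substituting r = 0.0371 m, L = 0.102 m, θ = 109.2°: d²x/dθ² = +0.023254 m.
a = ω²·d²x/dθ² = (390)²·(+0.023254) = +3536.4 m/s²;  |a| = 3536.4 m/s².

3540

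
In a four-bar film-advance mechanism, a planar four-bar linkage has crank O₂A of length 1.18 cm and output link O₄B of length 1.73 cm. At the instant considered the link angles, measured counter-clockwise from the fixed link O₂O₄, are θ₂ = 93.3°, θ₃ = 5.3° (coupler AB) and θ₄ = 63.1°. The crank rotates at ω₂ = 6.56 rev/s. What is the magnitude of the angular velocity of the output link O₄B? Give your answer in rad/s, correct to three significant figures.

ω₂ = 41.22 rad/s (from 6.56 rev/s).
Differentiating the loop-closure r₂e^{iθ₂}+r₃e^{iθ₃}=r₁+r₄e^{iθ₄} gives r₂ω₂e^{iθ₂}+r₃ω₃e^{iθ₃}=r₄ω₄e^{iθ₄}.
Eliminating the other unknown: ω₄ = r₂ω₂ sin(θ₂−θ₃) / [r₄ sin(θ₄−θ₃)].
Numerator sine = +0.99939; denominator sine = +0.84619.
Result = 0.0118·41.22·(+0.99939) / (0.0173·(+0.84619)) = +33.204 rad/s; magnitude 33.204 rad/s.

33.2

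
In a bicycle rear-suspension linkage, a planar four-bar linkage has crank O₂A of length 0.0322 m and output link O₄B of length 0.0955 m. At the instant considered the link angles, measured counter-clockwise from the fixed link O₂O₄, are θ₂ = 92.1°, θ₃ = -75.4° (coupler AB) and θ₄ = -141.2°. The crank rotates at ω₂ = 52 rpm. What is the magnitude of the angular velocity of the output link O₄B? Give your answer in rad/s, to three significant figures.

ω₂ = 5.445 rad/s (from 52 rpm).
Differentiating the loop-closure r₂e^{iθ₂}+r₃e^{iθ₃}=r₁+r₄e^{iθ₄} gives r₂ω₂e^{iθ₂}+r₃ω₃e^{iθ₃}=r₄ω₄e^{iθ₄}.
Eliminating the other unknown: ω₄ = r₂ω₂ sin(θ₂−θ₃) / [r₄ sin(θ₄−θ₃)].
Numerator sine = +0.21644; denominator sine = -0.91212.
Result = 0.0322·5.445·(+0.21644) / (0.0955·(-0.91212)) = -0.43568 rad/s; magnitude 0.43568 rad/s.

0.436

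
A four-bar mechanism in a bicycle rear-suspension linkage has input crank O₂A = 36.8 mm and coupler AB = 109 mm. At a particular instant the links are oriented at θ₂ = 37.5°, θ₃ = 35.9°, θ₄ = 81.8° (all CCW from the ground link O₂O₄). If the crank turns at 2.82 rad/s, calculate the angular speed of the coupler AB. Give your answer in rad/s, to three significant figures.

0.926

ω₂ = 2.82 rad/s
Differentiating the loop-closure r₂e^{iθ₂}+r₃e^{iθ₃}=r₁+r₄e^{iθ₄} gives r₂ω₂e^{iθ₂}+r₃ω₃e^{iθ₃}=r₄ω₄e^{iθ₄}.
Eliminating the other unknown: ω₃ = r₂ω₂ sin(θ₄−θ₂) / [r₃ sin(θ₃−θ₄)].
Numerator sine = +0.69842; denominator sine = -0.71813.
Result = 0.0368·2.82·(+0.69842) / (0.109·(-0.71813)) = -0.92594 rad/s; magnitude 0.92594 rad/s.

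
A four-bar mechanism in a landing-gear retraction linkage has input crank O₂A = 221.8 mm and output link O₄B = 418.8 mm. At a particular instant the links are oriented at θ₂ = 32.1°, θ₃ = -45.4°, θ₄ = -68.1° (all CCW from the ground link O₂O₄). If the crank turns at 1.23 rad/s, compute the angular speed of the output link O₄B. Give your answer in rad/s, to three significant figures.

1.65

ω₂ = 1.23 rad/s
Differentiating the loop-closure r₂e^{iθ₂}+r₃e^{iθ₃}=r₁+r₄e^{iθ₄} gives r₂ω₂e^{iθ₂}+r₃ω₃e^{iθ₃}=r₄ω₄e^{iθ₄}.
Eliminating the other unknown: ω₄ = r₂ω₂ sin(θ₂−θ₃) / [r₄ sin(θ₄−θ₃)].
Numerator sine = +0.97630; denominator sine = -0.38591.
Result = 0.2218·1.23·(+0.97630) / (0.4188·(-0.38591)) = -1.648 rad/s; magnitude 1.648 rad/s.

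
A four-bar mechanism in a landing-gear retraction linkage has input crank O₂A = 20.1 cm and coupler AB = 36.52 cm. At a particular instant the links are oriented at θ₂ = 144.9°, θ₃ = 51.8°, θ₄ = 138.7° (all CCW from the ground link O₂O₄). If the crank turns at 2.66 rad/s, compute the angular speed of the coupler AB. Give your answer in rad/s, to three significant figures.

0.158

ω₂ = 2.66 rad/s
Differentiating the loop-closure r₂e^{iθ₂}+r₃e^{iθ₃}=r₁+r₄e^{iθ₄} gives r₂ω₂e^{iθ₂}+r₃ω₃e^{iθ₃}=r₄ω₄e^{iθ₄}.
Eliminating the other unknown: ω₃ = r₂ω₂ sin(θ₄−θ₂) / [r₃ sin(θ₃−θ₄)].
Numerator sine = -0.10800; denominator sine = -0.99854.
Result = 0.201·2.66·(-0.10800) / (0.3652·(-0.99854)) = +0.15834 rad/s; magnitude 0.15834 rad/s.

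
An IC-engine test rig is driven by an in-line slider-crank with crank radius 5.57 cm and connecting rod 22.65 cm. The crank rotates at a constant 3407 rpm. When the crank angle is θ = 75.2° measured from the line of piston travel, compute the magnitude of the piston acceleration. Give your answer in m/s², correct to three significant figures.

257

ω = 2π·3407/60 = 356.8 rad/s
x(θ) = r cosθ + √(L² − r² sin²θ); with ω constant, a = ω²·d²x/dθ².
d²x/dθ² = −r cosθ − r²(cos2θ)/√u − r⁴ sin²2θ/(4u^{3/2}),  u = L² − r² sin²θ = 0.0484022 m².
Substituting r = 0.0557 m, L = 0.2265 m, θ = 75.2°: d²x/dθ² = -0.0020219 m.
a = ω²·d²x/dθ² = (356.8)²·(-0.0020219) = -257.38 m/s²;  |a| = 257.38 m/s².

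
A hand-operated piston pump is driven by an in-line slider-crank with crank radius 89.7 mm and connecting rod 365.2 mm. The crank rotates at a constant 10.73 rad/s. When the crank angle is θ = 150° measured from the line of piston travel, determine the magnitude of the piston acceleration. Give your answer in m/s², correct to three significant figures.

ω = 10.73 rad/s
x(θ) = r cosθ + √(L² − r² sin²θ); with ω constant, a = ω²·d²x/dθ².
d²x/dθ² = −r cosθ − r²(cos2θ)/√u − r⁴ sin²2θ/(4u^{3/2}),  u = L² − r² sin²θ = 0.13136 m².
Substituting r = 0.0897 m, L = 0.3652 m, θ = 150°: d²x/dθ² = +0.066327 m.
a = ω²·d²x/dθ² = (10.73)²·(+0.066327) = +7.6365 m/s²;  |a| = 7.6365 m/s².

7.64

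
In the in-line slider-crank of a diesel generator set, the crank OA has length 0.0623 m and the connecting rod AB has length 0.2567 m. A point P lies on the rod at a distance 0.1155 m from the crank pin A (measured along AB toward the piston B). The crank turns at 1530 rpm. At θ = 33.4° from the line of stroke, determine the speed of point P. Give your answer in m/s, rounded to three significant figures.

7.55

ω = 160.2 rad/s.  Crank-pin speed |V_A| = rω = 9.9818 m/s, perpendicular to OA.
Rod angle: sinφ = −(r/L) sinθ ⇒ φ = -7.678°; ω_rod = −rω cosθ/√(L²−r²sin²θ) = -32.757 rad/s.
V_P = V_A + ω_rod × AP, with AP = 0.1155 m along the rod.
Components: V_Px = −rω sinθ − a·ω_rod·sinφ = -6.0002 m/s;  V_Py = rω cosθ + a·ω_rod·cosφ = +4.5838 m/s.
|V_P| = √(V_Px² + V_Py²) = 7.5508 m/s.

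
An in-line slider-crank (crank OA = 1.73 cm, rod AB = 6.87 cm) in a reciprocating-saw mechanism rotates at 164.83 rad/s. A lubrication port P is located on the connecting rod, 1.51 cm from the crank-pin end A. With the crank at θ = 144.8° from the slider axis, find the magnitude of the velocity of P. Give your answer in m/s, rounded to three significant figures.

2.40

ω = 164.8 rad/s.  Crank-pin speed |V_A| = rω = 2.8516 m/s, perpendicular to OA.
Rod angle: sinφ = −(r/L) sinθ ⇒ φ = -8.346°; ω_rod = −rω cosθ/√(L²−r²sin²θ) = +34.281 rad/s.
V_P = V_A + ω_rod × AP, with AP = 0.0151 m along the rod.
Components: V_Px = −rω sinθ − a·ω_rod·sinφ = -1.5686 m/s;  V_Py = rω cosθ + a·ω_rod·cosφ = -1.818 m/s.
|V_P| = √(V_Px² + V_Py²) = 2.4012 m/s.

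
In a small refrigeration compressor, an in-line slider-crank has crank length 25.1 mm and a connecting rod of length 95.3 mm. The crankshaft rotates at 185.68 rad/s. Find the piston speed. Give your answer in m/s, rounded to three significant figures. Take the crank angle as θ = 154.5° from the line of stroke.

1.53

ω = 185.7 rad/s
For an in-line slider-crank, x = r cosθ + √(L² − r² sin²θ), so v = −rω sinθ·[1 + r cosθ/√(L² − r² sin²θ)].
With r = 0.0251 m, L = 0.0953 m, θ = 154.5°: √(L² − r² sin²θ) = 0.094685 m.
v = −0.0251·185.7·0.43051·[1 + 0.0251·-0.90259/0.094685] = -1.5264 m/s.
|v| = 1.5264 m/s.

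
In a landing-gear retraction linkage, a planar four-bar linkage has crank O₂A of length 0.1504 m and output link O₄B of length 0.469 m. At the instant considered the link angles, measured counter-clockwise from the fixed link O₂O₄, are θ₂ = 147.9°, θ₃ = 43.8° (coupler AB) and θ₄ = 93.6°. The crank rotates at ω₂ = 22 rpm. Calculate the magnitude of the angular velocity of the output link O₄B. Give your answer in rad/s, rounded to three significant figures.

0.938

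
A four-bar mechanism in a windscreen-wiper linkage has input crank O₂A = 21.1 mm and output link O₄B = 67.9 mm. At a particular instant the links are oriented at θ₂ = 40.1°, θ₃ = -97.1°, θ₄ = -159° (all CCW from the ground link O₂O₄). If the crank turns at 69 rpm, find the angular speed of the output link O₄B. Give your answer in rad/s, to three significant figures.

ω₂ = 7.226 rad/s (from 69 rpm).
Differentiating the loop-closure r₂e^{iθ₂}+r₃e^{iθ₃}=r₁+r₄e^{iθ₄} gives r₂ω₂e^{iθ₂}+r₃ω₃e^{iθ₃}=r₄ω₄e^{iθ₄}.
Eliminating the other unknown: ω₄ = r₂ω₂ sin(θ₂−θ₃) / [r₄ sin(θ₄−θ₃)].
Numerator sine = +0.67944; denominator sine = -0.88213.
Result = 0.0211·7.226·(+0.67944) / (0.0679·(-0.88213)) = -1.7295 rad/s; magnitude 1.7295 rad/s.

1.73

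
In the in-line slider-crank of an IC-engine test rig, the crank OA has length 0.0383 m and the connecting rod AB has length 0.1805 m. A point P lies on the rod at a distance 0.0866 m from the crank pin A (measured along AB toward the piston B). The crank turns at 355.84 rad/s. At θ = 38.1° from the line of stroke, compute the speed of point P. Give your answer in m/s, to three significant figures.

10.7

ω = 355.8 rad/s.  Crank-pin speed |V_A| = rω = 13.629 m/s, perpendicular to OA.
Rod angle: sinφ = −(r/L) sinθ ⇒ φ = -7.523°; ω_rod = −rω cosθ/√(L²−r²sin²θ) = -59.934 rad/s.
V_P = V_A + ω_rod × AP, with AP = 0.0866 m along the rod.
Components: V_Px = −rω sinθ − a·ω_rod·sinφ = -9.0889 m/s;  V_Py = rω cosθ + a·ω_rod·cosφ = +5.5793 m/s.
|V_P| = √(V_Px² + V_Py²) = 10.665 m/s.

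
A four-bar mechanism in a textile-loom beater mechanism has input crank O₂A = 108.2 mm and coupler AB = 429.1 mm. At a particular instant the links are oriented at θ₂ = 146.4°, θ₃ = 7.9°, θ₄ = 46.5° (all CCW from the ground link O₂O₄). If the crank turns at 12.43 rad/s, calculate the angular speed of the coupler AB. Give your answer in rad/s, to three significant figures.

4.95

ω₂ = 12.43 rad/s
Differentiating the loop-closure r₂e^{iθ₂}+r₃e^{iθ₃}=r₁+r₄e^{iθ₄} gives r₂ω₂e^{iθ₂}+r₃ω₃e^{iθ₃}=r₄ω₄e^{iθ₄}.
Eliminating the other unknown: ω₃ = r₂ω₂ sin(θ₄−θ₂) / [r₃ sin(θ₃−θ₄)].
Numerator sine = -0.98511; denominator sine = -0.62388.
Result = 0.1082·12.43·(-0.98511) / (0.4291·(-0.62388)) = +4.9491 rad/s; magnitude 4.9491 rad/s.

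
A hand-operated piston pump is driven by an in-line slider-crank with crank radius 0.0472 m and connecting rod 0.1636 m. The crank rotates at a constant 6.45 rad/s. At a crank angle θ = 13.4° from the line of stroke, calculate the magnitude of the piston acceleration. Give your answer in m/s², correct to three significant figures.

2.42

ω = 6.45 rad/s
x(θ) = r cosθ + √(L² − r² sin²θ); with ω constant, a = ω²·d²x/dθ².
d²x/dθ² = −r cosθ − r²(cos2θ)/√u − r⁴ sin²2θ/(4u^{3/2}),  u = L² − r² sin²θ = 0.0266453 m².
Substituting r = 0.0472 m, L = 0.1636 m, θ = 13.4°: d²x/dθ² = -0.058155 m.
a = ω²·d²x/dθ² = (6.45)²·(-0.058155) = -2.4194 m/s²;  |a| = 2.4194 m/s².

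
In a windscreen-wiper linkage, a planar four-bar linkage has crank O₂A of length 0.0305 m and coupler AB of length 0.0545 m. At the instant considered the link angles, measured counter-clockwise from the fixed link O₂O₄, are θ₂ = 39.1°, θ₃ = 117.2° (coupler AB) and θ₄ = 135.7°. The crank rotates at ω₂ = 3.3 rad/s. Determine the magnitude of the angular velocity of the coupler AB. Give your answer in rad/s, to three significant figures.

5.78

ω₂ = 3.3 rad/s
Differentiating the loop-closure r₂e^{iθ₂}+r₃e^{iθ₃}=r₁+r₄e^{iθ₄} gives r₂ω₂e^{iθ₂}+r₃ω₃e^{iθ₃}=r₄ω₄e^{iθ₄}.
Eliminating the other unknown: ω₃ = r₂ω₂ sin(θ₄−θ₂) / [r₃ sin(θ₃−θ₄)].
Numerator sine = +0.99337; denominator sine = -0.31730.
Result = 0.0305·3.3·(+0.99337) / (0.0545·(-0.31730)) = -5.7817 rad/s; magnitude 5.7817 rad/s.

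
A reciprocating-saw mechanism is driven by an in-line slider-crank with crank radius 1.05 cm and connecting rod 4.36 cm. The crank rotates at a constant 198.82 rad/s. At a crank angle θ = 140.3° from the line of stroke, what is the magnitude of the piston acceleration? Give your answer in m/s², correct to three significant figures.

ω = 198.8 rad/s
x(θ) = r cosθ + √(L² − r² sin²θ); with ω constant, a = ω²·d²x/dθ².
d²x/dθ² = −r cosθ − r²(cos2θ)/√u − r⁴ sin²2θ/(4u^{3/2}),  u = L² − r² sin²θ = 0.00185598 m².
Substituting r = 0.0105 m, L = 0.0436 m, θ = 140.3°: d²x/dθ² = +0.0075712 m.
a = ω²·d²x/dθ² = (198.8)²·(+0.0075712) = +299.29 m/s²;  |a| = 299.29 m/s².

299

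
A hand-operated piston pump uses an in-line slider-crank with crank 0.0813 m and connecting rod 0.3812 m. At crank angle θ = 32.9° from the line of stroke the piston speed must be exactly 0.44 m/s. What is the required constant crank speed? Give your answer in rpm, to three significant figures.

For an in-line slider-crank, |v_piston| = rω|sinθ|·[1 + r cosθ/√(L² − r² sin²θ)].
With r = 0.0813 m, L = 0.3812 m, θ = 32.9°: the bracketed kinematic factor |dx/dθ| = 0.052121 m.
ω = v/|dx/dθ| = 0.44/0.052121 = 8.4418 rad/s.
N = 60ω/(2π) = 80.614 rpm.

80.6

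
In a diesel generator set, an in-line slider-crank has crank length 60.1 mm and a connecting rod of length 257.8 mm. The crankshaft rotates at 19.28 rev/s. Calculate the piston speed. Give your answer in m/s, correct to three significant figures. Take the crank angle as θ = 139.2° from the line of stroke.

3.91

ω = 2π·19.3 = 121.1 rad/s
For an in-line slider-crank, x = r cosθ + √(L² − r² sin²θ), so v = −rω sinθ·[1 + r cosθ/√(L² − r² sin²θ)].
With r = 0.0601 m, L = 0.2578 m, θ = 139.2°: √(L² − r² sin²θ) = 0.25479 m.
v = −0.0601·121.1·0.65342·[1 + 0.0601·-0.75700/0.25479] = -3.9078 m/s.
|v| = 3.9078 m/s.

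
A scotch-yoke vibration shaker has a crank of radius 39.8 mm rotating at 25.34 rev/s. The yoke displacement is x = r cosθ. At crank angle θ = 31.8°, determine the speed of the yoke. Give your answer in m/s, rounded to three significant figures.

ω = 159.2 rad/s (from 25.34 rev/s).
x = r cosθ ⇒ ẋ = −rω sinθ.
|v| = rω|sinθ| = 0.0398·159.2·|sin 31.8°| = 3.3392 m/s.

3.34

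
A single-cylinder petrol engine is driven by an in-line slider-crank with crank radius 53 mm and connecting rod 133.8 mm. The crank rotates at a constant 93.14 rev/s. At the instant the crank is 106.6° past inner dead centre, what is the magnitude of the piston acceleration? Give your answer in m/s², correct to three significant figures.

11600

ω = 2π·93.1 = 585.2 rad/s
x(θ) = r cosθ + √(L² − r² sin²θ); with ω constant, a = ω²·d²x/dθ².
d²x/dθ² = −r cosθ − r²(cos2θ)/√u − r⁴ sin²2θ/(4u^{3/2}),  u = L² − r² sin²θ = 0.0153227 m².
Substituting r = 0.053 m, L = 0.1338 m, θ = 106.6°: d²x/dθ² = +0.033818 m.
a = ω²·d²x/dθ² = (585.2)²·(+0.033818) = +11582 m/s²;  |a| = 11582 m/s².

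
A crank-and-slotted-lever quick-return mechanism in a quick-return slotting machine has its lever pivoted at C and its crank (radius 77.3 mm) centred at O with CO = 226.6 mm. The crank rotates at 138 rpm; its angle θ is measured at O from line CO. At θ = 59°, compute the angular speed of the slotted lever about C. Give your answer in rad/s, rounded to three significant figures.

ω = 14.45 rad/s (from 138 rpm).
Crank pin A relative to C: A = (d + r cosθ, r sinθ); lever angle φ = atan2(r sinθ, d + r cosθ).
Differentiating tanφ: φ̇ = rω(d cosθ + r)/(d² + r² + 2dr cosθ).
d² + r² + 2dr cosθ = |CA|² = 0.0753658 m²;  d cosθ + r = +0.19401 m.
|ω_lever| = |0.0773·14.45·+0.19401| / 0.0753658 = 2.8756 rad/s.

2.88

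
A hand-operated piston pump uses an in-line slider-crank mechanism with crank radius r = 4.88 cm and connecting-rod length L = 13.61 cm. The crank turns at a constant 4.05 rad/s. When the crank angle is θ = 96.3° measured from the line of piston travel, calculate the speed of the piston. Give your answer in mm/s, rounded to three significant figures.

ω = 4.05 rad/s
For an in-line slider-crank, x = r cosθ + √(L² − r² sin²θ), so v = −rω sinθ·[1 + r cosθ/√(L² − r² sin²θ)].
With r = 0.0488 m, L = 0.1361 m, θ = 96.3°: √(L² − r² sin²θ) = 0.12716 m.
v = −0.0488·4.05·0.99396·[1 + 0.0488·-0.10973/0.12716] = -0.18817 m/s.
|v| = 0.18817 m/s = 188.17 mm/s.

188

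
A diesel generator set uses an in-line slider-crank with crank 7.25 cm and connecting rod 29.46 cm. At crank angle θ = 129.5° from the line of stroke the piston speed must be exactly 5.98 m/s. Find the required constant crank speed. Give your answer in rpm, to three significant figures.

For an in-line slider-crank, |v_piston| = rω|sinθ|·[1 + r cosθ/√(L² − r² sin²θ)].
With r = 0.0725 m, L = 0.2946 m, θ = 129.5°: the bracketed kinematic factor |dx/dθ| = 0.047023 m.
ω = v/|dx/dθ| = 5.98/0.047023 = 127.17 rad/s.
N = 60ω/(2π) = 1214.4 rpm.

1210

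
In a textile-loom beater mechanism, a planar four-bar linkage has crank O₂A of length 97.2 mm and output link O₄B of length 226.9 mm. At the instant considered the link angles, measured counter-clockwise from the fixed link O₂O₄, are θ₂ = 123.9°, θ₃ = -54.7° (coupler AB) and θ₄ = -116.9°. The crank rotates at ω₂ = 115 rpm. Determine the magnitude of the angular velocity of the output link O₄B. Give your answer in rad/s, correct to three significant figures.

ω₂ = 12.04 rad/s (from 115 rpm).
Differentiating the loop-closure r₂e^{iθ₂}+r₃e^{iθ₃}=r₁+r₄e^{iθ₄} gives r₂ω₂e^{iθ₂}+r₃ω₃e^{iθ₃}=r₄ω₄e^{iθ₄}.
Eliminating the other unknown: ω₄ = r₂ω₂ sin(θ₂−θ₃) / [r₄ sin(θ₄−θ₃)].
Numerator sine = +0.02443; denominator sine = -0.88458.
Result = 0.0972·12.04·(+0.02443) / (0.2269·(-0.88458)) = -0.14249 rad/s; magnitude 0.14249 rad/s.

0.142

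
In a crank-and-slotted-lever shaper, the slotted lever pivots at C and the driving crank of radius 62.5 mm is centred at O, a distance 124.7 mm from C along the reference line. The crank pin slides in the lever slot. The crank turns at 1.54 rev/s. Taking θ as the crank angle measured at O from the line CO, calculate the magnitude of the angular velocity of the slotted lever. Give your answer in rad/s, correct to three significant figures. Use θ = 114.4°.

0.510

ω = 9.676 rad/s (from 1.54 rev/s).
Crank pin A relative to C: A = (d + r cosθ, r sinθ); lever angle φ = atan2(r sinθ, d + r cosθ).
Differentiating tanφ: φ̇ = rω(d cosθ + r)/(d² + r² + 2dr cosθ).
d² + r² + 2dr cosθ = |CA|² = 0.0130171 m²;  d cosθ + r = +0.010986 m.
|ω_lever| = |0.0625·9.676·+0.010986| / 0.0130171 = 0.51039 rad/s.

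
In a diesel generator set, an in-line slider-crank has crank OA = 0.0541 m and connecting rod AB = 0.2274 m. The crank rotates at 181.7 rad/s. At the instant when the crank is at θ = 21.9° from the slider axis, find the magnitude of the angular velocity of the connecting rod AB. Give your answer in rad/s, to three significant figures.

ω = 181.7 rad/s
The rod makes angle φ with the slider axis where L sinφ = r sinθ; differentiating, L cosφ·φ̇ = r ω cosθ.
L cosφ = √(L² − r² sin²θ) = 0.2265 m.
|ω_rod| = r ω |cosθ| / √(L² − r² sin²θ) = 0.0541·181.7·0.92784/0.2265 = 40.267 rad/s.

40.3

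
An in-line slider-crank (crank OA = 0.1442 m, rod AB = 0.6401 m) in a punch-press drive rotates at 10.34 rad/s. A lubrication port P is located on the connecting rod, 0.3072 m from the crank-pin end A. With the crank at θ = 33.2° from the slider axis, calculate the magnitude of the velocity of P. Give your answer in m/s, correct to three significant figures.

1.10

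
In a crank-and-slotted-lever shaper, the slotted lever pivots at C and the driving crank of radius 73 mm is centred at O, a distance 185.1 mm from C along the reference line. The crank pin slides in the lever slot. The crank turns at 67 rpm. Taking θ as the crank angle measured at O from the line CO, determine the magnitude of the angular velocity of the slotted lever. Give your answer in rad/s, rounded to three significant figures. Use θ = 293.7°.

1.50

ω = 7.016 rad/s (from 67 rpm).
Crank pin A relative to C: A = (d + r cosθ, r sinθ); lever angle φ = atan2(r sinθ, d + r cosθ).
Differentiating tanφ: φ̇ = rω(d cosθ + r)/(d² + r² + 2dr cosθ).
d² + r² + 2dr cosθ = |CA|² = 0.0504535 m²;  d cosθ + r = +0.1474 m.
|ω_lever| = |0.073·7.016·+0.1474| / 0.0504535 = 1.4964 rad/s.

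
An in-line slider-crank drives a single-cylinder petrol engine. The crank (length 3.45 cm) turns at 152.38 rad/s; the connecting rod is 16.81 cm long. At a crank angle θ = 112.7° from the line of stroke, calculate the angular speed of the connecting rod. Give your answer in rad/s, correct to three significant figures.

12.3

ω = 152.4 rad/s
The rod makes angle φ with the slider axis where L sinφ = r sinθ; differentiating, L cosφ·φ̇ = r ω cosθ.
L cosφ = √(L² − r² sin²θ) = 0.16506 m.
|ω_rod| = r ω |cosθ| / √(L² − r² sin²θ) = 0.0345·152.4·0.38591/0.16506 = 12.291 rad/s.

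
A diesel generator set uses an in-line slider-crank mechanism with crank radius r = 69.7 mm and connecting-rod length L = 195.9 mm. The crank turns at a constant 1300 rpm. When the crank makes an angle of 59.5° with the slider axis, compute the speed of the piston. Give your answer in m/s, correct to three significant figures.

9.73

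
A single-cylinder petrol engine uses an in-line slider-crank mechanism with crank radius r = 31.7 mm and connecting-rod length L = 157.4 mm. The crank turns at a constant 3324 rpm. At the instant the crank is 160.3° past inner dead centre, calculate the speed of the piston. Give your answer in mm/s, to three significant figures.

3010

ω = 2π·3324/60 = 348.1 rad/s
For an in-line slider-crank, x = r cosθ + √(L² − r² sin²θ), so v = −rω sinθ·[1 + r cosθ/√(L² − r² sin²θ)].
With r = 0.0317 m, L = 0.1574 m, θ = 160.3°: √(L² − r² sin²θ) = 0.15704 m.
v = −0.0317·348.1·0.33710·[1 + 0.0317·-0.94147/0.15704] = -3.0127 m/s.
|v| = 3.0127 m/s = 3012.7 mm/s.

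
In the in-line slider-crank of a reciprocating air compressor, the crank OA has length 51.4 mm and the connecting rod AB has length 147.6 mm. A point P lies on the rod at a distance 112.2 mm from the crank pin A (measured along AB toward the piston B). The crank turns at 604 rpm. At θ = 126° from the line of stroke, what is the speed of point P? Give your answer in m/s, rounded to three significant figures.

ω = 63.25 rad/s.  Crank-pin speed |V_A| = rω = 3.2511 m/s, perpendicular to OA.
Rod angle: sinφ = −(r/L) sinθ ⇒ φ = -16.364°; ω_rod = −rω cosθ/√(L²−r²sin²θ) = +13.493 rad/s.
V_P = V_A + ω_rod × AP, with AP = 0.1122 m along the rod.
Components: V_Px = −rω sinθ − a·ω_rod·sinφ = -2.2037 m/s;  V_Py = rω cosθ + a·ω_rod·cosφ = -0.45832 m/s.
|V_P| = √(V_Px² + V_Py²) = 2.2508 m/s.

2.25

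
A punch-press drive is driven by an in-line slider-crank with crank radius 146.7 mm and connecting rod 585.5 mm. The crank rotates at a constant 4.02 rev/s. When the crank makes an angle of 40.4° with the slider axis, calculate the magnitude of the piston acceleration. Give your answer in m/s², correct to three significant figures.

75.4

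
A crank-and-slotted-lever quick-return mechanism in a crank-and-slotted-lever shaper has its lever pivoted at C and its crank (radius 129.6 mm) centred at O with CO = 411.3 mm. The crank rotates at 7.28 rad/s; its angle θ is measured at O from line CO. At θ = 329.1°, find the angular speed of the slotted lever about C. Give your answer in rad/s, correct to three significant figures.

ω = 7.28 rad/s
Crank pin A relative to C: A = (d + r cosθ, r sinθ); lever angle φ = atan2(r sinθ, d + r cosθ).
Differentiating tanφ: φ̇ = rω(d cosθ + r)/(d² + r² + 2dr cosθ).
d² + r² + 2dr cosθ = |CA|² = 0.277441 m²;  d cosθ + r = +0.48252 m.
|ω_lever| = |0.1296·7.28·+0.48252| / 0.277441 = 1.6409 rad/s.

1.64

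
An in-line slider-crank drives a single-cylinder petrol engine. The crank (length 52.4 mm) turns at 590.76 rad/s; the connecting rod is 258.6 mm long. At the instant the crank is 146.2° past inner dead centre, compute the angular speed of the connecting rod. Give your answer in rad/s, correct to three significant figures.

100

ω = 590.8 rad/s
The rod makes angle φ with the slider axis where L sinφ = r sinθ; differentiating, L cosφ·φ̇ = r ω cosθ.
L cosφ = √(L² − r² sin²θ) = 0.25695 m.
|ω_rod| = r ω |cosθ| / √(L² − r² sin²θ) = 0.0524·590.8·0.83098/0.25695 = 100.11 rad/s.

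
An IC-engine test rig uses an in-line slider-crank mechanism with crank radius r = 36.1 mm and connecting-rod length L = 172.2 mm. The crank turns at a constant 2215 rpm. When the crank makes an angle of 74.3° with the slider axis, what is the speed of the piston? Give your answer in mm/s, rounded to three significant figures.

8530

ω = 2π·2215/60 = 232 rad/s
For an in-line slider-crank, x = r cosθ + √(L² − r² sin²θ), so v = −rω sinθ·[1 + r cosθ/√(L² − r² sin²θ)].
With r = 0.0361 m, L = 0.1722 m, θ = 74.3°: √(L² − r² sin²θ) = 0.16866 m.
v = −0.0361·232·0.96269·[1 + 0.0361·0.27060/0.16866] = -8.5281 m/s.
|v| = 8.5281 m/s = 8528.1 mm/s.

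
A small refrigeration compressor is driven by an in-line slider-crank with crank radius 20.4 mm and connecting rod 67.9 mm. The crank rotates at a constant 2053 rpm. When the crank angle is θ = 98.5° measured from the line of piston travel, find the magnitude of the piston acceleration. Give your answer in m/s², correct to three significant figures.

422

ω = 2π·2053/60 = 215 rad/s
x(θ) = r cosθ + √(L² − r² sin²θ); with ω constant, a = ω²·d²x/dθ².
d²x/dθ² = −r cosθ − r²(cos2θ)/√u − r⁴ sin²2θ/(4u^{3/2}),  u = L² − r² sin²θ = 0.00420334 m².
Substituting r = 0.0204 m, L = 0.0679 m, θ = 98.5°: d²x/dθ² = +0.0091402 m.
a = ω²·d²x/dθ² = (215)²·(+0.0091402) = +422.46 m/s²;  |a| = 422.46 m/s².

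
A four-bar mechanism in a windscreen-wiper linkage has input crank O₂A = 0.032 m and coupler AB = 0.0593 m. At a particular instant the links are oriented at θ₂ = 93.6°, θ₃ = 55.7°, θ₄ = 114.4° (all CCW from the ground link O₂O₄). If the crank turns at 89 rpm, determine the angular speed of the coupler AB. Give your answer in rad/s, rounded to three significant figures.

2.09

ω₂ = 9.32 rad/s (from 89 rpm).
Differentiating the loop-closure r₂e^{iθ₂}+r₃e^{iθ₃}=r₁+r₄e^{iθ₄} gives r₂ω₂e^{iθ₂}+r₃ω₃e^{iθ₃}=r₄ω₄e^{iθ₄}.
Eliminating the other unknown: ω₃ = r₂ω₂ sin(θ₄−θ₂) / [r₃ sin(θ₃−θ₄)].
Numerator sine = +0.35511; denominator sine = -0.85446.
Result = 0.032·9.32·(+0.35511) / (0.0593·(-0.85446)) = -2.0902 rad/s; magnitude 2.0902 rad/s.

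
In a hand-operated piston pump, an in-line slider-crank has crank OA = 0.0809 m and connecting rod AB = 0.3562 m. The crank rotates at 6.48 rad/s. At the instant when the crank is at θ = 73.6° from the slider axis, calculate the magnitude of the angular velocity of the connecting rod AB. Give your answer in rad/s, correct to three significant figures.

ω = 6.48 rad/s
The rod makes angle φ with the slider axis where L sinφ = r sinθ; differentiating, L cosφ·φ̇ = r ω cosθ.
L cosφ = √(L² − r² sin²θ) = 0.34764 m.
|ω_rod| = r ω |cosθ| / √(L² − r² sin²θ) = 0.0809·6.48·0.28234/0.34764 = 0.42576 rad/s.

0.426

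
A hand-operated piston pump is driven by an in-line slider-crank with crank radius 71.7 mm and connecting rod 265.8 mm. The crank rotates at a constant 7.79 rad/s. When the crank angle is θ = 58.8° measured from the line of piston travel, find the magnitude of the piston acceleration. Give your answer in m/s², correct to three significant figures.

ω = 7.79 rad/s
x(θ) = r cosθ + √(L² − r² sin²θ); with ω constant, a = ω²·d²x/dθ².
d²x/dθ² = −r cosθ − r²(cos2θ)/√u − r⁴ sin²2θ/(4u^{3/2}),  u = L² − r² sin²θ = 0.0668883 m².
Substituting r = 0.0717 m, L = 0.2658 m, θ = 58.8°: d²x/dθ² = -0.028233 m.
a = ω²·d²x/dθ² = (7.79)²·(-0.028233) = -1.7133 m/s²;  |a| = 1.7133 m/s².

1.71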